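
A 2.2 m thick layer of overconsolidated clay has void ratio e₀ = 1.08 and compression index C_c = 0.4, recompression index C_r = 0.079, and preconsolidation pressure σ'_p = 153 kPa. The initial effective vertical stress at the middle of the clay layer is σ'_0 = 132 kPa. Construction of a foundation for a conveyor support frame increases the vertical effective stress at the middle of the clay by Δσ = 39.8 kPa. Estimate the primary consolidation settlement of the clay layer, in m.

S_c ≈ 0.0267 m

Final effective stress: σ'_f = 132 + 39.8 = 171.8 kPa.
σ'_f = 171.8 > σ'_p = 153 kPa, so the stress path crosses the preconsolidation pressure — recompression up to σ'_p, then virgin compression beyond:
S_c = H/(1+e₀)·[C_r·log₁₀(σ'_p/σ'_0) + C_c·log₁₀(σ'_f/σ'_p)]
    = 2.2/2.08 × [0.079×log₁₀(153/132) + 0.4×log₁₀(171.8/153)]
    = 1.0577 × [0.0050653 + 0.020133] = 0.02665 m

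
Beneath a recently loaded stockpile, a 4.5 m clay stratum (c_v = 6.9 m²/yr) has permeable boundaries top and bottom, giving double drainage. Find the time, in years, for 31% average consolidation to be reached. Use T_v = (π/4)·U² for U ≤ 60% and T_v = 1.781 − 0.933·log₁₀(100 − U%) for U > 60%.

t ≈ 0.0554 years

Drainage path length: H_d = H/2 = 2.25 m (double drainage).
U ≤ 60%: T_v = (π/4)·U² = (π/4)×0.31² = 0.075477.
t = T_v·H_d²/c_v = 0.075477×2.25²/6.9 = 0.05538 years.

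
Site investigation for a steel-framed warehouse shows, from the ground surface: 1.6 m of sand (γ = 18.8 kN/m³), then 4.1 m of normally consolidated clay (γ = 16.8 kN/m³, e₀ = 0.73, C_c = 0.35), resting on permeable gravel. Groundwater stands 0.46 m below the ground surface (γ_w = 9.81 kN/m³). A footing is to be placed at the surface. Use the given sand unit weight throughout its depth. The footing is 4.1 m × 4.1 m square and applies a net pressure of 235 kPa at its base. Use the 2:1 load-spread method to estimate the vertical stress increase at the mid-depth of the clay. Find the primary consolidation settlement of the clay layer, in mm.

Mid-depth of clay below the ground surface: z = 1.6 + 4.1/2 = 3.65 m.
Total vertical stress at mid-clay: σ_v = 18.8×1.6 + 16.8×2.05 = 64.52 kPa.
Pore pressure: u = 9.81×(3.65 − 0.46) = 31.294 kPa.
Initial effective stress: σ'_0 = σ_v − u = 64.52 − 31.294 = 33.226 kPa.
Stress increase at mid-clay by the 2:1 spreading method:
Δσ = qBL/((B+z)(L+z)) = 235×4.1×4.1/((4.1+3.65)(4.1+3.65)) = 65.771 kPa
Final effective stress: σ'_f = σ'_0 + Δσ = 33.226 + 65.771 = 98.997 kPa.
Normally consolidated clay, so the full stress increment lies on the virgin compression line:
S_c = C_c·H/(1+e₀)·log₁₀(σ'_f/σ'_0) = 0.35×4.1/(1+0.73)×log₁₀(98.997/33.226)
    = 0.82948 × 0.47414 = 0.3933 m

S_c ≈ 393 mm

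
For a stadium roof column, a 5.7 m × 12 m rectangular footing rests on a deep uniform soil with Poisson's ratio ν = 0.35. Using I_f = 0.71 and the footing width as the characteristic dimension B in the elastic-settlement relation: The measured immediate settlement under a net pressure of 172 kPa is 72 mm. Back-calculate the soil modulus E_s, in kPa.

S_e = q·B·(1−ν²)/E_s · I_f  ⇒  E_s = q·B·(1−ν²)·I_f / S_e.
E_s = 172 × 5.7 × 0.8775 × 0.71 / 0.072 = 8484 kPa

E_s ≈ 8480 kPa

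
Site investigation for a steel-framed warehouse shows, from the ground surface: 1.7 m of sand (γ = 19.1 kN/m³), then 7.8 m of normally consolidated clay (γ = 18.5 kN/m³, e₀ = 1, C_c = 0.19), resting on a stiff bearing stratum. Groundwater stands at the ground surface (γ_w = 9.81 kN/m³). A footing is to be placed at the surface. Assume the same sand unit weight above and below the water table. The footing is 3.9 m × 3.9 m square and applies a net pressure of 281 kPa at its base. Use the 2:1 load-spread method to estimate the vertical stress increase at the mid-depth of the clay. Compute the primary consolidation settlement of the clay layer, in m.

S_c ≈ 0.215 m

Mid-depth of clay below the ground surface: z = 1.7 + 7.8/2 = 5.6 m.
Total vertical stress at mid-clay: σ_v = 19.1×1.7 + 18.5×3.9 = 104.62 kPa.
Pore pressure: u = 9.81×(5.6 − 0) = 54.936 kPa.
Initial effective stress: σ'_0 = σ_v − u = 104.62 − 54.936 = 49.684 kPa.
Stress increase at mid-clay by the 2:1 spreading method:
Δσ = qBL/((B+z)(L+z)) = 281×3.9×3.9/((3.9+5.6)(3.9+5.6)) = 47.357 kPa
Final effective stress: σ'_f = σ'_0 + Δσ = 49.684 + 47.357 = 97.041 kPa.
Normally consolidated clay, so the full stress increment lies on the virgin compression line:
S_c = C_c·H/(1+e₀)·log₁₀(σ'_f/σ'_0) = 0.19×7.8/(1+1)×log₁₀(97.041/49.684)
    = 0.741 × 0.29074 = 0.2154 m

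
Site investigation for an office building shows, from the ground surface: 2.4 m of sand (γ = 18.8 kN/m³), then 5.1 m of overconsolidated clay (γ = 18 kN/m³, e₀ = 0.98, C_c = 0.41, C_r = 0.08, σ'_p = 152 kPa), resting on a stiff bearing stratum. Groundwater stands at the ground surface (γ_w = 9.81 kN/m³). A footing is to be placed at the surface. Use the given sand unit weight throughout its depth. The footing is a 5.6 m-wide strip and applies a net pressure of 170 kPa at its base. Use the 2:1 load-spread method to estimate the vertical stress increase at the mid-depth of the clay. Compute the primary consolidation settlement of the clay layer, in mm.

S_c ≈ 102 mm

Mid-depth of clay below the ground surface: z = 2.4 + 5.1/2 = 4.95 m.
Total vertical stress at mid-clay: σ_v = 18.8×2.4 + 18×2.55 = 91.02 kPa.
Pore pressure: u = 9.81×(4.95 − 0) = 48.56 kPa.
Initial effective stress: σ'_0 = σ_v − u = 91.02 − 48.56 = 42.46 kPa.
Stress increase at mid-clay by the 2:1 spreading method:
Δσ = qB/(B+z) = 170×5.6/(5.6+4.95) = 90.237 kPa
Final effective stress: σ'_f = 42.46 + 90.237 = 132.7 kPa.
σ'_f = 132.7 ≤ σ'_p = 152 kPa, so the clay remains overconsolidated and only the recompression index applies:
S_c = C_r·H/(1+e₀)·log₁₀(σ'_f/σ'_0) = 0.08×5.1/1.98×log₁₀(132.7/42.46)
    = 0.20606 × 0.49489 = 0.102 m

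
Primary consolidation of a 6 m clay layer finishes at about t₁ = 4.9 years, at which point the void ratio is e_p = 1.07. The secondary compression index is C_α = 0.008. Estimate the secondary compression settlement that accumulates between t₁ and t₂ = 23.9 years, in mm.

S_s ≈ 16 mm

Secondary compression: S_s = C_α·H/(1+e_p)·log₁₀(t₂/t₁)
S_s = 0.008×6/(1+1.07)×log₁₀(23.9/4.9)
    = 0.02319 × 0.6882 = 0.01596 m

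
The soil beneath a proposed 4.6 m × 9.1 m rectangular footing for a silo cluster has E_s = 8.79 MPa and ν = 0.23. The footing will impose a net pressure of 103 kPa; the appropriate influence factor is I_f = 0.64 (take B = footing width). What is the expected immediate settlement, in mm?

S_e ≈ 32.7 mm

Immediate (elastic) settlement: S_e = q·B·(1−ν²)/E_s · I_f.
E_s = 8.79 MPa = 8790 kPa.
S_e = 103 × 4.6 × (1 − 0.23²) / 8790 × 0.64
    = 103 × 4.6 × 0.9471 / 8790 × 0.64
    = 0.03267 m = 32.67 mm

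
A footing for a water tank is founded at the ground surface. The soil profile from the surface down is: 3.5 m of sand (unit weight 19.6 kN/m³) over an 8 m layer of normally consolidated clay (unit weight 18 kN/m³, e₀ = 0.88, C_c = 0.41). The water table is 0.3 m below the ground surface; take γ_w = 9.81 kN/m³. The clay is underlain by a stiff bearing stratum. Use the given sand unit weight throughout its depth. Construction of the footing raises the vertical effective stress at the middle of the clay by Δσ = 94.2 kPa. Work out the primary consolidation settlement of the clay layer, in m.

Mid-depth of clay below the ground surface: z = 3.5 + 8/2 = 7.5 m.
Total vertical stress at mid-clay: σ_v = 19.6×3.5 + 18×4 = 140.6 kPa.
Pore pressure: u = 9.81×(7.5 − 0.3) = 70.632 kPa.
Initial effective stress: σ'_0 = σ_v − u = 140.6 − 70.632 = 69.968 kPa.
Final effective stress: σ'_f = σ'_0 + Δσ = 69.968 + 94.2 = 164.17 kPa.
Normally consolidated clay, so the full stress increment lies on the virgin compression line:
S_c = C_c·H/(1+e₀)·log₁₀(σ'_f/σ'_0) = 0.41×8/(1+0.88)×log₁₀(164.17/69.968)
    = 1.7447 × 0.37039 = 0.6462 m

S_c ≈ 0.646 m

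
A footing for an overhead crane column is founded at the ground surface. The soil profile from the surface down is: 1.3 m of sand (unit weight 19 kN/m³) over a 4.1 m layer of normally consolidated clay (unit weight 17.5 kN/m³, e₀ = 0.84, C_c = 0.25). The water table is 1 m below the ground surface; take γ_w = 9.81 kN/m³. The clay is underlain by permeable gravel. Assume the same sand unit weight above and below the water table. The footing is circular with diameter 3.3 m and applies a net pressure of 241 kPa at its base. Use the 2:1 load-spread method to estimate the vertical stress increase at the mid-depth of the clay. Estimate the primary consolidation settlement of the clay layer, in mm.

S_c ≈ 229 mm

Mid-depth of clay below the ground surface: z = 1.3 + 4.1/2 = 3.35 m.
Total vertical stress at mid-clay: σ_v = 19×1.3 + 17.5×2.05 = 60.575 kPa.
Pore pressure: u = 9.81×(3.35 − 1) = 23.054 kPa.
Initial effective stress: σ'_0 = σ_v − u = 60.575 − 23.054 = 37.521 kPa.
Stress increase at mid-clay by the 2:1 spreading method:
Δσ ≈ qD²/(D+z)² = 241×3.3²/(3.3+3.35)² = 59.347 kPa
Final effective stress: σ'_f = σ'_0 + Δσ = 37.521 + 59.347 = 96.868 kPa.
Normally consolidated clay, so the full stress increment lies on the virgin compression line:
S_c = C_c·H/(1+e₀)·log₁₀(σ'_f/σ'_0) = 0.25×4.1/(1+0.84)×log₁₀(96.868/37.521)
    = 0.55707 × 0.41191 = 0.2295 m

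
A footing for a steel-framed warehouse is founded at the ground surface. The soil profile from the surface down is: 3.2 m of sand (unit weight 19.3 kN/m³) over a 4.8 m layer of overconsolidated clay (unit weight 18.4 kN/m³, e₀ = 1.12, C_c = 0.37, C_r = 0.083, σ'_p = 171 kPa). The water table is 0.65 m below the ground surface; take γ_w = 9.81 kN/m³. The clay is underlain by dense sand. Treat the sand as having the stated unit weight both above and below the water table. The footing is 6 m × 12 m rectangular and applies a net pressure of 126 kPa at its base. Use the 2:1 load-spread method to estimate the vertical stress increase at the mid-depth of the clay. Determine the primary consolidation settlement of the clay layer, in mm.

S_c ≈ 46.8 mm

Mid-depth of clay below the ground surface: z = 3.2 + 4.8/2 = 5.6 m.
Total vertical stress at mid-clay: σ_v = 19.3×3.2 + 18.4×2.4 = 105.92 kPa.
Pore pressure: u = 9.81×(5.6 − 0.65) = 48.56 kPa.
Initial effective stress: σ'_0 = σ_v − u = 105.92 − 48.56 = 57.36 kPa.
Stress increase at mid-clay by the 2:1 spreading method:
Δσ = qBL/((B+z)(L+z)) = 126×6×12/((6+5.6)(12+5.6)) = 44.436 kPa
Final effective stress: σ'_f = 57.36 + 44.436 = 101.8 kPa.
σ'_f = 101.8 ≤ σ'_p = 171 kPa, so the clay remains overconsolidated and only the recompression index applies:
S_c = C_r·H/(1+e₀)·log₁₀(σ'_f/σ'_0) = 0.083×4.8/2.12×log₁₀(101.8/57.36)
    = 0.18793 × 0.24914 = 0.04682 m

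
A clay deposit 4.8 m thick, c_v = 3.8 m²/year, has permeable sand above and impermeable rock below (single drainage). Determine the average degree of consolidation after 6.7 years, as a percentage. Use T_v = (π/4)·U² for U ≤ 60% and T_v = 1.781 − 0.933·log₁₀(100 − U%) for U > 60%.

U ≈ 94.7 %

Drainage path length: H_d = H = 4.8 m (single drainage).
T_v = c_v·t/H_d² = 3.8×6.7/4.8² = 1.105.
T_v = 1.105 corresponds to the U > 60% branch:
U = 1 − 10^((1.781 − T_v)/0.933)/100 = 0.947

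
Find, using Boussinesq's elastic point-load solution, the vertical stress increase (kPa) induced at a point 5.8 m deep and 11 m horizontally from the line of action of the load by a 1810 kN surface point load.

Boussinesq vertical stress below a point load on an elastic half-space:
Δσ_z = 3P/(2πz²) · [1 + (r/z)²]^(−5/2)
r/z = 11/5.8 = 1.8966; [1+(r/z)²]^(−5/2) = 0.022072.
Δσ_z = 3×1810/(2π×5.8²) × 0.022072 = 25.69 × 0.022072 = 0.567 kPa

Δσ_z ≈ 0.567 kPa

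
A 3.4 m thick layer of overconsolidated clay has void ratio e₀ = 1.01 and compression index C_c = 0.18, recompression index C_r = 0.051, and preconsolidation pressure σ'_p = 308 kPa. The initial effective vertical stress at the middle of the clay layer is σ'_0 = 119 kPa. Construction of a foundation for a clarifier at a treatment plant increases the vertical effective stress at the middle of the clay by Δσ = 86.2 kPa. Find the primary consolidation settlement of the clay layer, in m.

Final effective stress: σ'_f = 119 + 86.2 = 205.2 kPa.
σ'_f = 205.2 ≤ σ'_p = 308 kPa, so the clay remains overconsolidated and only the recompression index applies:
S_c = C_r·H/(1+e₀)·log₁₀(σ'_f/σ'_0) = 0.051×3.4/2.01×log₁₀(205.2/119)
    = 0.086266 × 0.23663 = 0.02041 m

S_c ≈ 0.0204 m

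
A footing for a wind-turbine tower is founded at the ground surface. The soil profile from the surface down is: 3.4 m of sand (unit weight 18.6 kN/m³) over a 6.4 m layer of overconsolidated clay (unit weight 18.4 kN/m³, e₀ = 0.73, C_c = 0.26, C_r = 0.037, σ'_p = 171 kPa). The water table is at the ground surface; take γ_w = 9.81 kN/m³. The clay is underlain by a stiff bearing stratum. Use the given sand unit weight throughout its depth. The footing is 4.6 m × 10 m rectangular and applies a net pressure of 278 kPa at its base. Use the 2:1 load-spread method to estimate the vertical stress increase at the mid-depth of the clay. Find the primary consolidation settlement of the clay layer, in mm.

Mid-depth of clay below the ground surface: z = 3.4 + 6.4/2 = 6.6 m.
Total vertical stress at mid-clay: σ_v = 18.6×3.4 + 18.4×3.2 = 122.12 kPa.
Pore pressure: u = 9.81×(6.6 − 0) = 64.746 kPa.
Initial effective stress: σ'_0 = σ_v − u = 122.12 − 64.746 = 57.374 kPa.
Stress increase at mid-clay by the 2:1 spreading method:
Δσ = qBL/((B+z)(L+z)) = 278×4.6×10/((4.6+6.6)(10+6.6)) = 68.782 kPa
Final effective stress: σ'_f = 57.374 + 68.782 = 126.16 kPa.
σ'_f = 126.16 ≤ σ'_p = 171 kPa, so the clay remains overconsolidated and only the recompression index applies:
S_c = C_r·H/(1+e₀)·log₁₀(σ'_f/σ'_0) = 0.037×6.4/1.73×log₁₀(126.16/57.374)
    = 0.13688 × 0.34221 = 0.04684 m

S_c ≈ 46.8 mm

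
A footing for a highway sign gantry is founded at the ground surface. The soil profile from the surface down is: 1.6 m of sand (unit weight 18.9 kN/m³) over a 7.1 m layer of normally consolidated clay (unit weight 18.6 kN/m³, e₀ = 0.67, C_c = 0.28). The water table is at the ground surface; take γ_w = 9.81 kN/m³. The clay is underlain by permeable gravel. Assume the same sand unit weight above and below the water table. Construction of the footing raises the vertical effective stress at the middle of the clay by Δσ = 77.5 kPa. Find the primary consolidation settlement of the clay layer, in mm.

Mid-depth of clay below the ground surface: z = 1.6 + 7.1/2 = 5.15 m.
Total vertical stress at mid-clay: σ_v = 18.9×1.6 + 18.6×3.55 = 96.27 kPa.
Pore pressure: u = 9.81×(5.15 − 0) = 50.522 kPa.
Initial effective stress: σ'_0 = σ_v − u = 96.27 − 50.522 = 45.748 kPa.
Final effective stress: σ'_f = σ'_0 + Δσ = 45.748 + 77.5 = 123.25 kPa.
Normally consolidated clay, so the full stress increment lies on the virgin compression line:
S_c = C_c·H/(1+e₀)·log₁₀(σ'_f/σ'_0) = 0.28×7.1/(1+0.67)×log₁₀(123.25/45.748)
    = 1.1904 × 0.43041 = 0.5124 m

S_c ≈ 512 mm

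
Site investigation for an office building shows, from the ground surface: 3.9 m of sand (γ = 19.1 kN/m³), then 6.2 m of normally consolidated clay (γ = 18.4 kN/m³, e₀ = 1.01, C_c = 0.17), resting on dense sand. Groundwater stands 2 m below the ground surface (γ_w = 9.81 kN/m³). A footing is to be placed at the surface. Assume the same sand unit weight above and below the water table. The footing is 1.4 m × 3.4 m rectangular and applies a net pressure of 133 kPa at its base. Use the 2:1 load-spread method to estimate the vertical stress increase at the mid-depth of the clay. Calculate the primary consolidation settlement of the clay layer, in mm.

S_c ≈ 19.2 mm

Mid-depth of clay below the ground surface: z = 3.9 + 6.2/2 = 7 m.
Total vertical stress at mid-clay: σ_v = 19.1×3.9 + 18.4×3.1 = 131.53 kPa.
Pore pressure: u = 9.81×(7 − 2) = 49.05 kPa.
Initial effective stress: σ'_0 = σ_v − u = 131.53 − 49.05 = 82.48 kPa.
Stress increase at mid-clay by the 2:1 spreading method:
Δσ = qBL/((B+z)(L+z)) = 133×1.4×3.4/((1.4+7)(3.4+7)) = 7.2468 kPa
Final effective stress: σ'_f = σ'_0 + Δσ = 82.48 + 7.2468 = 89.727 kPa.
Normally consolidated clay, so the full stress increment lies on the virgin compression line:
S_c = C_c·H/(1+e₀)·log₁₀(σ'_f/σ'_0) = 0.17×6.2/(1+1.01)×log₁₀(89.727/82.48)
    = 0.52438 × 0.036574 = 0.01918 m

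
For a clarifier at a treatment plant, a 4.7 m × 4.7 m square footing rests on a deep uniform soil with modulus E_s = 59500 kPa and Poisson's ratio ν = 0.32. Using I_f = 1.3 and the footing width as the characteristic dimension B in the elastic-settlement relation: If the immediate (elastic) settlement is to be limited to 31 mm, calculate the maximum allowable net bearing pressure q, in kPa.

S_e = q·B·(1−ν²)/E_s · I_f  ⇒  q = S_e·E_s / (B·(1−ν²)·I_f).
q = 0.031 × 59500 / (4.7 × 0.8976 × 1.3) = 336.3 kPa

q ≈ 336 kPa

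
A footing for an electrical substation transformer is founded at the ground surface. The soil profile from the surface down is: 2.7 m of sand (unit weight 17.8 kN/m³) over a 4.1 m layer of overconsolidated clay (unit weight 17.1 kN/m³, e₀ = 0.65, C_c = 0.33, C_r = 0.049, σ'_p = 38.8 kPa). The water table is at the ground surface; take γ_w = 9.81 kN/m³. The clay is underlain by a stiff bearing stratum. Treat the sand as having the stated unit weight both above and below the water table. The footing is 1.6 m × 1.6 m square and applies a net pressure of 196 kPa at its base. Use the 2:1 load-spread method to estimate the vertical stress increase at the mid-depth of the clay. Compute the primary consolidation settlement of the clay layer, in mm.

S_c ≈ 86 mm

Mid-depth of clay below the ground surface: z = 2.7 + 4.1/2 = 4.75 m.
Total vertical stress at mid-clay: σ_v = 17.8×2.7 + 17.1×2.05 = 83.115 kPa.
Pore pressure: u = 9.81×(4.75 − 0) = 46.598 kPa.
Initial effective stress: σ'_0 = σ_v − u = 83.115 − 46.598 = 36.517 kPa.
Stress increase at mid-clay by the 2:1 spreading method:
Δσ = qBL/((B+z)(L+z)) = 196×1.6×1.6/((1.6+4.75)(1.6+4.75)) = 12.444 kPa
Final effective stress: σ'_f = 36.517 + 12.444 = 48.961 kPa.
σ'_f = 48.961 > σ'_p = 38.8 kPa, so the stress path crosses the preconsolidation pressure — recompression up to σ'_p, then virgin compression beyond:
S_c = H/(1+e₀)·[C_r·log₁₀(σ'_p/σ'_0) + C_c·log₁₀(σ'_f/σ'_p)]
    = 4.1/1.65 × [0.049×log₁₀(38.8/36.517) + 0.33×log₁₀(48.961/38.8)]
    = 2.4848 × [0.0012905 + 0.033336] = 0.08604 m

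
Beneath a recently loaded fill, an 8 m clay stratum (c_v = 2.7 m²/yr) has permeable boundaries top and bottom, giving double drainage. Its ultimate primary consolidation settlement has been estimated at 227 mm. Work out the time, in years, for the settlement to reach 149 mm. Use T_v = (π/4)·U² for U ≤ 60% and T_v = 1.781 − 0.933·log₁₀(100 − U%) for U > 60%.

Drainage path length: H_d = H/2 = 4 m (double drainage).
U = S(t)/S_ult = 149/227 = 0.6564.
U > 60%: T_v = 1.781 − 0.933·log₁₀(100 − 65.639) = 0.34785.
t = T_v·H_d²/c_v = 0.34785×4²/2.7 = 2.061 years.

t ≈ 2.06 years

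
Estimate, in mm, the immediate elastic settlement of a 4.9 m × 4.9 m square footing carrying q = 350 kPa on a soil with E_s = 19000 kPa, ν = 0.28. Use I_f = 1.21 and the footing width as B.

S_e ≈ 101 mm

Immediate (elastic) settlement: S_e = q·B·(1−ν²)/E_s · I_f.
S_e = 350 × 4.9 × (1 − 0.28²) / 19000 × 1.21
    = 350 × 4.9 × 0.9216 / 19000 × 1.21
    = 0.1007 m = 100.7 mm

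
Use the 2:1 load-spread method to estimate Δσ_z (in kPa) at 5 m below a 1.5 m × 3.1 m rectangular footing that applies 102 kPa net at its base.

Δσ_z ≈ 9.01 kPa

By the 2:1 method the load spreads at 1 horizontal : 2 vertical, so at depth z the loaded area has grown by z in each plan dimension:
Δσ = qBL/((B+z)(L+z)) = 102×1.5×3.1/((1.5+5)(3.1+5)) = 9.0085 kPa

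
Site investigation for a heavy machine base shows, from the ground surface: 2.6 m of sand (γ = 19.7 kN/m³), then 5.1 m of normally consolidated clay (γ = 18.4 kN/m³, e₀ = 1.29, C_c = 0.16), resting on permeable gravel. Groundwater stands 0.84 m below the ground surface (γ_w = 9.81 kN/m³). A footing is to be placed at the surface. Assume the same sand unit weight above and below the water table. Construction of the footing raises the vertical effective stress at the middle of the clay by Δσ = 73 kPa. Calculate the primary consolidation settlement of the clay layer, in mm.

Mid-depth of clay below the ground surface: z = 2.6 + 5.1/2 = 5.15 m.
Total vertical stress at mid-clay: σ_v = 19.7×2.6 + 18.4×2.55 = 98.14 kPa.
Pore pressure: u = 9.81×(5.15 − 0.84) = 42.281 kPa.
Initial effective stress: σ'_0 = σ_v − u = 98.14 − 42.281 = 55.859 kPa.
Final effective stress: σ'_f = σ'_0 + Δσ = 55.859 + 73 = 128.86 kPa.
Normally consolidated clay, so the full stress increment lies on the virgin compression line:
S_c = C_c·H/(1+e₀)·log₁₀(σ'_f/σ'_0) = 0.16×5.1/(1+1.29)×log₁₀(128.86/55.859)
    = 0.35633 × 0.36302 = 0.1294 m

S_c ≈ 129 mm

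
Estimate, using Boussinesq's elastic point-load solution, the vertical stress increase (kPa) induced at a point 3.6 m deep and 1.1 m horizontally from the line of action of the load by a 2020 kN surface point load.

Δσ_z ≈ 59.5 kPa

Boussinesq vertical stress below a point load on an elastic half-space:
Δσ_z = 3P/(2πz²) · [1 + (r/z)²]^(−5/2)
r/z = 1.1/3.6 = 0.30556; [1+(r/z)²]^(−5/2) = 0.8.
Δσ_z = 3×2020/(2π×3.6²) × 0.8 = 74.42 × 0.8 = 59.54 kPa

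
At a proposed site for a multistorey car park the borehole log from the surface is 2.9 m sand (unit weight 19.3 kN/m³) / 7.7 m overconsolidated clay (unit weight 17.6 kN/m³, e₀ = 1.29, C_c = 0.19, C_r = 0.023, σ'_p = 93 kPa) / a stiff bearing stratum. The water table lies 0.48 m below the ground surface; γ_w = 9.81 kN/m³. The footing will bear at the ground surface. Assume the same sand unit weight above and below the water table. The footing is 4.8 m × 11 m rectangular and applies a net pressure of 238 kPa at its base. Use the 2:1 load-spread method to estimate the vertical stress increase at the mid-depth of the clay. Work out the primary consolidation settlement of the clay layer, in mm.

S_c ≈ 92.2 mm

Mid-depth of clay below the ground surface: z = 2.9 + 7.7/2 = 6.75 m.
Total vertical stress at mid-clay: σ_v = 19.3×2.9 + 17.6×3.85 = 123.73 kPa.
Pore pressure: u = 9.81×(6.75 − 0.48) = 61.509 kPa.
Initial effective stress: σ'_0 = σ_v − u = 123.73 − 61.509 = 62.221 kPa.
Stress increase at mid-clay by the 2:1 spreading method:
Δσ = qBL/((B+z)(L+z)) = 238×4.8×11/((4.8+6.75)(11+6.75)) = 61.296 kPa
Final effective stress: σ'_f = 62.221 + 61.296 = 123.52 kPa.
σ'_f = 123.52 > σ'_p = 93 kPa, so the stress path crosses the preconsolidation pressure — recompression up to σ'_p, then virgin compression beyond:
S_c = H/(1+e₀)·[C_r·log₁₀(σ'_p/σ'_0) + C_c·log₁₀(σ'_f/σ'_p)]
    = 7.7/2.29 × [0.023×log₁₀(93/62.221) + 0.19×log₁₀(123.52/93)]
    = 3.3624 × [0.0040146 + 0.023418] = 0.09224 m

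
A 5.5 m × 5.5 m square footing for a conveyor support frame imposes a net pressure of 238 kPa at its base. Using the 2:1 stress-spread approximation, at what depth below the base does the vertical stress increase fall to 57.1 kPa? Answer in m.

2:1 spreading — at depth z the loaded area has grown by z in each plan dimension:
qB²/(B+z)² = Δσ_z ⇒ z = B(√(q/Δσ_z) − 1) = 5.5×(√(238/57.1) − 1) = 5.729 m

z ≈ 5.73 m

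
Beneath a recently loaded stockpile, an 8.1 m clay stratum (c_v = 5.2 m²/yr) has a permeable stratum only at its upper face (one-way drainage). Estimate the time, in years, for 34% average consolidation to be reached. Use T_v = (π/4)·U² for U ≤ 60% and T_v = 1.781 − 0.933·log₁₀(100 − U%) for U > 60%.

t ≈ 1.15 years

Drainage path length: H_d = H = 8.1 m (single drainage).
U ≤ 60%: T_v = (π/4)·U² = (π/4)×0.34² = 0.090792.
t = T_v·H_d²/c_v = 0.090792×8.1²/5.2 = 1.146 years.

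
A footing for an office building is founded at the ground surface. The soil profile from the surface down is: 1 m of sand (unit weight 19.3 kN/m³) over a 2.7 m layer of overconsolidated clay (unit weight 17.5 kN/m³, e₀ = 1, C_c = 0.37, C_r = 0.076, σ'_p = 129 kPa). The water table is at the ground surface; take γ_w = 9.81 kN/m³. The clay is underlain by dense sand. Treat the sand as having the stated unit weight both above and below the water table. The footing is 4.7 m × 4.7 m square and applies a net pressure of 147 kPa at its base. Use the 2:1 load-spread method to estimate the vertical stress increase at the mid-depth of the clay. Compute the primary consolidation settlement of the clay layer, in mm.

Mid-depth of clay below the ground surface: z = 1 + 2.7/2 = 2.35 m.
Total vertical stress at mid-clay: σ_v = 19.3×1 + 17.5×1.35 = 42.925 kPa.
Pore pressure: u = 9.81×(2.35 − 0) = 23.054 kPa.
Initial effective stress: σ'_0 = σ_v − u = 42.925 − 23.054 = 19.871 kPa.
Stress increase at mid-clay by the 2:1 spreading method:
Δσ = qBL/((B+z)(L+z)) = 147×4.7×4.7/((4.7+2.35)(4.7+2.35)) = 65.333 kPa
Final effective stress: σ'_f = 19.871 + 65.333 = 85.204 kPa.
σ'_f = 85.204 ≤ σ'_p = 129 kPa, so the clay remains overconsolidated and only the recompression index applies:
S_c = C_r·H/(1+e₀)·log₁₀(σ'_f/σ'_0) = 0.076×2.7/2×log₁₀(85.204/19.871)
    = 0.1026 × 0.63224 = 0.06487 m

S_c ≈ 64.9 mm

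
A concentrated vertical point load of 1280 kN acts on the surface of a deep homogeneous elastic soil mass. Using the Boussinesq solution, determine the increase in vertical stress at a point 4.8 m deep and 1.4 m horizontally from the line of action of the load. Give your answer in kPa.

Boussinesq vertical stress below a point load on an elastic half-space:
Δσ_z = 3P/(2πz²) · [1 + (r/z)²]^(−5/2)
r/z = 1.4/4.8 = 0.29167; [1+(r/z)²]^(−5/2) = 0.81537.
Δσ_z = 3×1280/(2π×4.8²) × 0.81537 = 26.526 × 0.81537 = 21.63 kPa

Δσ_z ≈ 21.6 kPa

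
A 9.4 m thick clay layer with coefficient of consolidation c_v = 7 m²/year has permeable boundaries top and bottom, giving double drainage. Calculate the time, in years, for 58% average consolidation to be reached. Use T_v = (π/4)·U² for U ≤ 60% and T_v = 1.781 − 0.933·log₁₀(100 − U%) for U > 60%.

Drainage path length: H_d = H/2 = 4.7 m (double drainage).
U ≤ 60%: T_v = (π/4)·U² = (π/4)×0.58² = 0.26421.
t = T_v·H_d²/c_v = 0.26421×4.7²/7 = 0.8338 years.

t ≈ 0.834 years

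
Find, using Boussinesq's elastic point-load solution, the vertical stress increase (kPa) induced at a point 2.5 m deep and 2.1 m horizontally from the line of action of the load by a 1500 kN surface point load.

Δσ_z ≈ 30.2 kPa

Boussinesq vertical stress below a point load on an elastic half-space:
Δσ_z = 3P/(2πz²) · [1 + (r/z)²]^(−5/2)
r/z = 2.1/2.5 = 0.84; [1+(r/z)²]^(−5/2) = 0.26321.
Δσ_z = 3×1500/(2π×2.5²) × 0.26321 = 114.59 × 0.26321 = 30.16 kPa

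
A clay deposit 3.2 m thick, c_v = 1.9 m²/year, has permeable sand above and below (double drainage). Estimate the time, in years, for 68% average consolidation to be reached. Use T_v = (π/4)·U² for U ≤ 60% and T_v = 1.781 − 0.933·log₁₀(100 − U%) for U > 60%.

t ≈ 0.508 years

Drainage path length: H_d = H/2 = 1.6 m (double drainage).
U > 60%: T_v = 1.781 − 0.933·log₁₀(100 − 68) = 0.3767.
t = T_v·H_d²/c_v = 0.3767×1.6²/1.9 = 0.5076 years.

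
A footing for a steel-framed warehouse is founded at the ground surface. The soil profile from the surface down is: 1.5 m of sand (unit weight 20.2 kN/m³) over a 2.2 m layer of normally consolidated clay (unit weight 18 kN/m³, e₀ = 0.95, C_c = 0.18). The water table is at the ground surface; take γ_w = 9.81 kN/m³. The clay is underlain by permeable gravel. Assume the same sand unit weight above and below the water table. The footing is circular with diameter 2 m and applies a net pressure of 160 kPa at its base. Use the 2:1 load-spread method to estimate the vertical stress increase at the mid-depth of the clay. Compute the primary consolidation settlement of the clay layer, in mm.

Mid-depth of clay below the ground surface: z = 1.5 + 2.2/2 = 2.6 m.
Total vertical stress at mid-clay: σ_v = 20.2×1.5 + 18×1.1 = 50.1 kPa.
Pore pressure: u = 9.81×(2.6 − 0) = 25.506 kPa.
Initial effective stress: σ'_0 = σ_v − u = 50.1 − 25.506 = 24.594 kPa.
Stress increase at mid-clay by the 2:1 spreading method:
Δσ ≈ qD²/(D+z)² = 160×2²/(2+2.6)² = 30.246 kPa
Final effective stress: σ'_f = σ'_0 + Δσ = 24.594 + 30.246 = 54.84 kPa.
Normally consolidated clay, so the full stress increment lies on the virgin compression line:
S_c = C_c·H/(1+e₀)·log₁₀(σ'_f/σ'_0) = 0.18×2.2/(1+0.95)×log₁₀(54.84/24.594)
    = 0.20308 × 0.34827 = 0.07073 m

S_c ≈ 70.7 mm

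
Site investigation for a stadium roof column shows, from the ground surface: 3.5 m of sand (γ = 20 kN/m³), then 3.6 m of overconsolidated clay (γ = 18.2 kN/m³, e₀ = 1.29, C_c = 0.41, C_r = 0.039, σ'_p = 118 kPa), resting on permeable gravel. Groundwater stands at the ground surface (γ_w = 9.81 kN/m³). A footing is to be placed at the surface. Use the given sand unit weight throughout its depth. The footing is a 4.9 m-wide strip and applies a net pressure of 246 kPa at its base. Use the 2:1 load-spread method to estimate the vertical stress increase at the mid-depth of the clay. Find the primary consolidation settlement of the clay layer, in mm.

S_c ≈ 123 mm

Mid-depth of clay below the ground surface: z = 3.5 + 3.6/2 = 5.3 m.
Total vertical stress at mid-clay: σ_v = 20×3.5 + 18.2×1.8 = 102.76 kPa.
Pore pressure: u = 9.81×(5.3 − 0) = 51.993 kPa.
Initial effective stress: σ'_0 = σ_v − u = 102.76 − 51.993 = 50.767 kPa.
Stress increase at mid-clay by the 2:1 spreading method:
Δσ = qB/(B+z) = 246×4.9/(4.9+5.3) = 118.18 kPa
Final effective stress: σ'_f = 50.767 + 118.18 = 168.95 kPa.
σ'_f = 168.95 > σ'_p = 118 kPa, so the stress path crosses the preconsolidation pressure — recompression up to σ'_p, then virgin compression beyond:
S_c = H/(1+e₀)·[C_r·log₁₀(σ'_p/σ'_0) + C_c·log₁₀(σ'_f/σ'_p)]
    = 3.6/2.29 × [0.039×log₁₀(118/50.767) + 0.41×log₁₀(168.95/118)]
    = 1.5721 × [0.014286 + 0.063909] = 0.1229 m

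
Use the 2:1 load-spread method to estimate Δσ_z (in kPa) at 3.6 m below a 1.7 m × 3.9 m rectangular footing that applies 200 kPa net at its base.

By the 2:1 method the load spreads at 1 horizontal : 2 vertical, so at depth z the loaded area has grown by z in each plan dimension:
Δσ = qBL/((B+z)(L+z)) = 200×1.7×3.9/((1.7+3.6)(3.9+3.6)) = 33.358 kPa

Δσ_z ≈ 33.4 kPa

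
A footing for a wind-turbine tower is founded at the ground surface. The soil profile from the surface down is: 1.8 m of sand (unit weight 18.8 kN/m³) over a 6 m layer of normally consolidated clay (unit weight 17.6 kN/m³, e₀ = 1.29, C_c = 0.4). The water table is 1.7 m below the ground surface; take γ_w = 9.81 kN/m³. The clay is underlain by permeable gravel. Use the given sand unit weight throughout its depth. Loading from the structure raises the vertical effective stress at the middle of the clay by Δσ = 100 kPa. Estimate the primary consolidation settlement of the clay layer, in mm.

S_c ≈ 465 mm

Mid-depth of clay below the ground surface: z = 1.8 + 6/2 = 4.8 m.
Total vertical stress at mid-clay: σ_v = 18.8×1.8 + 17.6×3 = 86.64 kPa.
Pore pressure: u = 9.81×(4.8 − 1.7) = 30.411 kPa.
Initial effective stress: σ'_0 = σ_v − u = 86.64 − 30.411 = 56.229 kPa.
Final effective stress: σ'_f = σ'_0 + Δσ = 56.229 + 100 = 156.23 kPa.
Normally consolidated clay, so the full stress increment lies on the virgin compression line:
S_c = C_c·H/(1+e₀)·log₁₀(σ'_f/σ'_0) = 0.4×6/(1+1.29)×log₁₀(156.23/56.229)
    = 1.048 × 0.4438 = 0.4651 m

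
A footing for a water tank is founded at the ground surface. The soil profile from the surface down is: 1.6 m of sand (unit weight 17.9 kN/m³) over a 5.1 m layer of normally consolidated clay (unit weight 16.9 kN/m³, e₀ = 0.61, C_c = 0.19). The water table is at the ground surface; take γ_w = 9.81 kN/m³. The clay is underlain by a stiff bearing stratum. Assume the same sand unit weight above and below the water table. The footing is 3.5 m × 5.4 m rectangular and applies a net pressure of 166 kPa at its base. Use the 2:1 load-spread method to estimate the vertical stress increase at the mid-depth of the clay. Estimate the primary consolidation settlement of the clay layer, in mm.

S_c ≈ 227 mm

Mid-depth of clay below the ground surface: z = 1.6 + 5.1/2 = 4.15 m.
Total vertical stress at mid-clay: σ_v = 17.9×1.6 + 16.9×2.55 = 71.735 kPa.
Pore pressure: u = 9.81×(4.15 − 0) = 40.712 kPa.
Initial effective stress: σ'_0 = σ_v − u = 71.735 − 40.712 = 31.023 kPa.
Stress increase at mid-clay by the 2:1 spreading method:
Δσ = qBL/((B+z)(L+z)) = 166×3.5×5.4/((3.5+4.15)(5.4+4.15)) = 42.944 kPa
Final effective stress: σ'_f = σ'_0 + Δσ = 31.023 + 42.944 = 73.967 kPa.
Normally consolidated clay, so the full stress increment lies on the virgin compression line:
S_c = C_c·H/(1+e₀)·log₁₀(σ'_f/σ'_0) = 0.19×5.1/(1+0.61)×log₁₀(73.967/31.023)
    = 0.60186 × 0.37735 = 0.2271 m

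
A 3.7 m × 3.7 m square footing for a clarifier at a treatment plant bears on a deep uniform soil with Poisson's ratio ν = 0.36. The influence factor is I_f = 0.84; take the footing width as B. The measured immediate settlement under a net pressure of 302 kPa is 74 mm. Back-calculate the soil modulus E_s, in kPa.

E_s ≈ 11000 kPa

S_e = q·B·(1−ν²)/E_s · I_f  ⇒  E_s = q·B·(1−ν²)·I_f / S_e.
E_s = 302 × 3.7 × 0.8704 × 0.84 / 0.074 = 11040 kPa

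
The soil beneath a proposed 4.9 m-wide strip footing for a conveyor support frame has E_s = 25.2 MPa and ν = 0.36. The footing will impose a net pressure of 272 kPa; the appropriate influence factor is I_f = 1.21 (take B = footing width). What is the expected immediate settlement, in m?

S_e ≈ 0.0557 m

Immediate (elastic) settlement: S_e = q·B·(1−ν²)/E_s · I_f.
E_s = 25.2 MPa = 25200 kPa.
S_e = 272 × 4.9 × (1 − 0.36²) / 25200 × 1.21
    = 272 × 4.9 × 0.8704 / 25200 × 1.21
    = 0.0557 m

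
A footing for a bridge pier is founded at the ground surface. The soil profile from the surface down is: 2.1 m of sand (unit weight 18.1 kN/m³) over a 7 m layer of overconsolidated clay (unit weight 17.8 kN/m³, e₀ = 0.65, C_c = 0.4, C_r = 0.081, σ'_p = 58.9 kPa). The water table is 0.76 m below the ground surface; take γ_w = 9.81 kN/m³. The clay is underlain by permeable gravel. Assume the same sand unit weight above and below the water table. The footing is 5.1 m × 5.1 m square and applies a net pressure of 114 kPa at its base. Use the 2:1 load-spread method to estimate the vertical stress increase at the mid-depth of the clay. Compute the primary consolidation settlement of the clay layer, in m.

Mid-depth of clay below the ground surface: z = 2.1 + 7/2 = 5.6 m.
Total vertical stress at mid-clay: σ_v = 18.1×2.1 + 17.8×3.5 = 100.31 kPa.
Pore pressure: u = 9.81×(5.6 − 0.76) = 47.48 kPa.
Initial effective stress: σ'_0 = σ_v − u = 100.31 − 47.48 = 52.83 kPa.
Stress increase at mid-clay by the 2:1 spreading method:
Δσ = qBL/((B+z)(L+z)) = 114×5.1×5.1/((5.1+5.6)(5.1+5.6)) = 25.899 kPa
Final effective stress: σ'_f = 52.83 + 25.899 = 78.729 kPa.
σ'_f = 78.729 > σ'_p = 58.9 kPa, so the stress path crosses the preconsolidation pressure — recompression up to σ'_p, then virgin compression beyond:
S_c = H/(1+e₀)·[C_r·log₁₀(σ'_p/σ'_0) + C_c·log₁₀(σ'_f/σ'_p)]
    = 7/1.65 × [0.081×log₁₀(58.9/52.83) + 0.4×log₁₀(78.729/58.9)]
    = 4.2424 × [0.003826 + 0.050408] = 0.2301 m

S_c ≈ 0.23 m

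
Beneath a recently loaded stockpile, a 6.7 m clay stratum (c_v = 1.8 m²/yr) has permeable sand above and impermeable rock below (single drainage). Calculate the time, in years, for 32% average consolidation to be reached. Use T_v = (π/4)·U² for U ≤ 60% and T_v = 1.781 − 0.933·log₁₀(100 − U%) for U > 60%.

t ≈ 2.01 years

Drainage path length: H_d = H = 6.7 m (single drainage).
U ≤ 60%: T_v = (π/4)·U² = (π/4)×0.32² = 0.080425.
t = T_v·H_d²/c_v = 0.080425×6.7²/1.8 = 2.006 years.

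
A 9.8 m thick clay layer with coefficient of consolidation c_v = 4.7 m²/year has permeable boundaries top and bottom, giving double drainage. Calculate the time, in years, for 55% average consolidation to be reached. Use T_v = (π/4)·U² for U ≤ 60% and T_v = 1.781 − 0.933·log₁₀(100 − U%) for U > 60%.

t ≈ 1.21 years

Drainage path length: H_d = H/2 = 4.9 m (double drainage).
U ≤ 60%: T_v = (π/4)·U² = (π/4)×0.55² = 0.23758.
t = T_v·H_d²/c_v = 0.23758×4.9²/4.7 = 1.214 years.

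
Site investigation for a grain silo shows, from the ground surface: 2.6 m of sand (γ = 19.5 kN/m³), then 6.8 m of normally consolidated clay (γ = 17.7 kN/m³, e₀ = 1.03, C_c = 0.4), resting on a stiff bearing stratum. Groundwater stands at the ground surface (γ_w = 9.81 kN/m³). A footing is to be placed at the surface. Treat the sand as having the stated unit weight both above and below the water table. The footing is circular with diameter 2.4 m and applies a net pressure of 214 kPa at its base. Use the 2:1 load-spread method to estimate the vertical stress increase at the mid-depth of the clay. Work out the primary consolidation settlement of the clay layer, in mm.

S_c ≈ 168 mm

Mid-depth of clay below the ground surface: z = 2.6 + 6.8/2 = 6 m.
Total vertical stress at mid-clay: σ_v = 19.5×2.6 + 17.7×3.4 = 110.88 kPa.
Pore pressure: u = 9.81×(6 − 0) = 58.86 kPa.
Initial effective stress: σ'_0 = σ_v − u = 110.88 − 58.86 = 52.02 kPa.
Stress increase at mid-clay by the 2:1 spreading method:
Δσ ≈ qD²/(D+z)² = 214×2.4²/(2.4+6)² = 17.469 kPa
Final effective stress: σ'_f = σ'_0 + Δσ = 52.02 + 17.469 = 69.489 kPa.
Normally consolidated clay, so the full stress increment lies on the virgin compression line:
S_c = C_c·H/(1+e₀)·log₁₀(σ'_f/σ'_0) = 0.4×6.8/(1+1.03)×log₁₀(69.489/52.02)
    = 1.3399 × 0.12575 = 0.1685 m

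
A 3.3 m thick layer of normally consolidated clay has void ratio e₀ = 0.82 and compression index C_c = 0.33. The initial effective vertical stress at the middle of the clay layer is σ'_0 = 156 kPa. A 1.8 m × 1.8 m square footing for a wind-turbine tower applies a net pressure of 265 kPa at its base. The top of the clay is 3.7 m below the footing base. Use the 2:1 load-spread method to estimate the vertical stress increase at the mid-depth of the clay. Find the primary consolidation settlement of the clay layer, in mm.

Mid-depth of clay below the footing base: z = 3.7 + 3.3/2 = 5.35 m.
Stress increase at mid-clay by the 2:1 spreading method:
Δσ = qBL/((B+z)(L+z)) = 265×1.8×1.8/((1.8+5.35)(1.8+5.35)) = 16.795 kPa
Final effective stress: σ'_f = σ'_0 + Δσ = 156 + 16.795 = 172.8 kPa.
Normally consolidated clay, so the full stress increment lies on the virgin compression line:
S_c = C_c·H/(1+e₀)·log₁₀(σ'_f/σ'_0) = 0.33×3.3/(1+0.82)×log₁₀(172.8/156)
    = 0.59835 × 0.044419 = 0.02658 m

S_c ≈ 26.6 mm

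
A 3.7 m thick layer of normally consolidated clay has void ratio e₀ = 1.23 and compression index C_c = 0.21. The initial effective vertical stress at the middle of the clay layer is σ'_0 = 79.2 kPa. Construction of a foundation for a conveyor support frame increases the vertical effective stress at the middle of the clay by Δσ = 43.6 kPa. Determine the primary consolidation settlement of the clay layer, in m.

Final effective stress: σ'_f = σ'_0 + Δσ = 79.2 + 43.6 = 122.8 kPa.
Normally consolidated clay, so the full stress increment lies on the virgin compression line:
S_c = C_c·H/(1+e₀)·log₁₀(σ'_f/σ'_0) = 0.21×3.7/(1+1.23)×log₁₀(122.8/79.2)
    = 0.34843 × 0.19047 = 0.06637 m

S_c ≈ 0.0664 m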